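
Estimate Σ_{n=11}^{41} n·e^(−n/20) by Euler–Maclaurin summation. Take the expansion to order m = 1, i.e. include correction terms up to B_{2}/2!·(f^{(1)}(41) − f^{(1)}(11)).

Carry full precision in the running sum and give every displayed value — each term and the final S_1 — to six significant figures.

S_1 ≈ 206.432

Integral: ∫_11^41 x·e^(−x/20) dx = 200.652.
Endpoint term: (f(11) + f(41))/2 = (6.34645 + 5.27813)/2 = 5.81229.
Running total after boundary: 206.465.
Order-1 term: 1/12 · (-0.135172 − 0.259627) = -0.0328999.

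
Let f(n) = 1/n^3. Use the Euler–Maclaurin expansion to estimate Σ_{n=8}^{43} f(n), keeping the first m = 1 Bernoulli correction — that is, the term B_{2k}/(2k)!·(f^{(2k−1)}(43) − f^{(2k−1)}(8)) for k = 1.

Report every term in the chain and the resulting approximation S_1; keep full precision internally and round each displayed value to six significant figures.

∫_8^43 1/x^3 dx evaluates to 0.00754208.
Endpoint term: (f(8) + f(43))/2 = (0.00195312 + 1.25775e-05)/2 = 0.000982851.
So far: 0.00852493.
k=1: B_{2}/(2)! × [f^{(1)}(43) − f^{(1)}(8)] = 1/12 × (-8.77501e-07 − (-0.000732422)) = 6.09620e-05.

S_1 ≈ 0.00858590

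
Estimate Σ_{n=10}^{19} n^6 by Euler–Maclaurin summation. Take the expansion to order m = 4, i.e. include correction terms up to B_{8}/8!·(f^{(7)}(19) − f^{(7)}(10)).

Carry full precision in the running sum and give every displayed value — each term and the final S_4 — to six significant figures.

∫_10^19 x^6 dx evaluates to 1.26267e+08.
Endpoint term: (f(10) + f(19))/2 = (1.00000e+06 + 4.70459e+07)/2 = 2.40229e+07.
Running total after boundary: 1.50290e+08.
Order-1 term: 1/12 · (1.48566e+07 − 600000) = 1.18805e+06.
After k=1: 1.51478e+08.
Order-2 term: −1/720 · (823080 − 120000) = -976.500.
After k=2: 1.51477e+08.
Order-3 term: 1/30240 · (13680.0 − 7200.00) = 0.214286.
After k=3: 1.51477e+08.
Order-4 term: −1/1209600 · (0.00000 − 0.00000) = 0.00000.

S_4 ≈ 1.51477e+08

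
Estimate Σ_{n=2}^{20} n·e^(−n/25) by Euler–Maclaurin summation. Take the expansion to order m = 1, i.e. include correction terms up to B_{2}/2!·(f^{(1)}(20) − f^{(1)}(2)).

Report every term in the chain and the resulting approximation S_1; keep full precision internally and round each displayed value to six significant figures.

S_1 ≈ 122.962

Integral: ∫_2^20 x·e^(−x/25) dx = 117.608.
Endpoint term: (f(2) + f(20))/2 = (1.84623 + 8.98658)/2 = 5.41641.
Running total after boundary: 123.025.
Correction k=1: B_{2}/2! · (f^{(1)}(20) − f^{(1)}(2)) = 1/12 · (0.0898658 − 0.849267) = -0.0632834.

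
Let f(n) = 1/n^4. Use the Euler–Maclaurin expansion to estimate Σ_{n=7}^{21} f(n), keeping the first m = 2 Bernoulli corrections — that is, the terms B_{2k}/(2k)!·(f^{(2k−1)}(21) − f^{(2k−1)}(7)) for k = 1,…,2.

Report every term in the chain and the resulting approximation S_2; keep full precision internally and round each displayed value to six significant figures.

∫_7^21 1/x^4 dx evaluates to 0.000935824.
Boundary: ½(f(7) + f(21)) = ½(0.000416493 + 5.14189e-06) = 0.000210818.
So far: 0.00114664.
Correction k=1: B_{2}/2! · (f^{(1)}(21) − f^{(1)}(7)) = 1/12 · (-9.79408e-07 − (-0.000237996)) = 1.97514e-05.
Running total after k=1: 0.00116639.
Correction k=2: B_{4}/4! · (f^{(3)}(21) − f^{(3)}(7)) = −1/720 · (-6.66264e-08 − (-0.000145712)) = -2.02285e-07.

S_2 ≈ 0.00116619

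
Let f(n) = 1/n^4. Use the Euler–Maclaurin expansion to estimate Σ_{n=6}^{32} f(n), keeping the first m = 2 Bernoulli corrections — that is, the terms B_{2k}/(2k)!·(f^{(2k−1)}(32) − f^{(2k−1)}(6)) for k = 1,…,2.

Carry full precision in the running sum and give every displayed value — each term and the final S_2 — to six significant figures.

S_2 ≈ 0.00196158

The integral term ∫_6^32 1/x^4 dx = 0.00153304.
½[f(6) + f(32)] = ½[0.000771605 + 9.53674e-07] = 0.000386279.
Integral + boundary = 0.00191932.
Order-1 term: 1/12 · (-1.19209e-07 − (-0.000514403)) = 4.28570e-05.
Partial sum through k=1: 0.00196217.
Order-2 term: −1/720 · (-3.49246e-09 − (-0.000428669)) = -5.95369e-07.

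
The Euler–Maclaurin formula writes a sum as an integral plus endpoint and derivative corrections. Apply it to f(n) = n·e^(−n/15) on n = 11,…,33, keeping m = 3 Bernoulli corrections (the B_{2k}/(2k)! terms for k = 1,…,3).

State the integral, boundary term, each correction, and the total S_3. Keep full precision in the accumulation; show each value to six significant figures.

∫_11^33 x·e^(−x/15) dx evaluates to 107.541.
Boundary: ½(f(11) + f(33)) = ½(5.28336 + 3.65650) = 4.46993.
Integral + boundary = 112.011.
k=1: B_{2}/(2)! × [f^{(1)}(33) − f^{(1)}(11)] = 1/12 × (-0.132964 − 0.128081) = -0.0217538.
Running total after k=1: 111.989.
k=2: B_{4}/(4)! × [f^{(3)}(33) − f^{(3)}(11)] = −1/720 × (0.000393967 − 0.00483863) = 6.17314e-06.
Running total after k=2: 111.989.
k=3: B_{6}/(6)! × [f^{(5)}(33) − f^{(5)}(11)] = 1/30240 × (6.12837e-06 − 4.04801e-05) = -1.13597e-09.

S_3 ≈ 111.989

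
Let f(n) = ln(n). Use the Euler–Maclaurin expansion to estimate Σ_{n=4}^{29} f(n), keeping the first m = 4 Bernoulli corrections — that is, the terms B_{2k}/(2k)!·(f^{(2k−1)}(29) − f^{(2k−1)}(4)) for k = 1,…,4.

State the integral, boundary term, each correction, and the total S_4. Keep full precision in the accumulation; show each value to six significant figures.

The integral term ∫_4^29 ln(x) dx = 67.1064.
Boundary: ½(f(4) + f(29)) = ½(1.38629 + 3.36730) = 2.37680.
So far: 69.4832.
Order-1 term: 1/12 · (0.0344828 − 0.250000) = -0.0179598.
After k=1: 69.4652.
Order-2 term: −1/720 · (8.20042e-05 − 0.0312500) = 4.32889e-05.
After k=2: 69.4653.
Order-3 term: 1/30240 · (1.17010e-06 − 0.0234375) = -7.75011e-07.
After k=3: 69.4653.
Order-4 term: −1/1209600 · (4.17394e-08 − 0.0439453) = 3.63304e-08.

S_4 ≈ 69.4653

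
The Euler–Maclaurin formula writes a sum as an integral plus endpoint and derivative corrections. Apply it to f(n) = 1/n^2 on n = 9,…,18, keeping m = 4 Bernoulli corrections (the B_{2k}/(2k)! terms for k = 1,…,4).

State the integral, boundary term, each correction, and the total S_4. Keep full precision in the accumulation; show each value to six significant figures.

The integral term ∫_9^18 1/x^2 dx = 0.0555556.
Boundary: ½(f(9) + f(18)) = ½(0.0123457 + 0.00308642) = 0.00771605.
Integral + boundary = 0.0632716.
Order-1 term: 1/12 · (-0.000342936 − (-0.00274348)) = 0.000200046.
Running total after k=1: 0.0634717.
Order-2 term: −1/720 · (-1.27013e-05 − (-0.000406442)) = -5.46862e-07.
Running total after k=2: 0.0634711.
Order-3 term: 1/30240 · (-1.17605e-06 − (-0.000150534)) = 4.93909e-09.
Running total after k=3: 0.0634711.
Order-4 term: −1/1209600 · (-2.03268e-07 − (-0.000104073)) = -8.58711e-11.

S_4 ≈ 0.0634711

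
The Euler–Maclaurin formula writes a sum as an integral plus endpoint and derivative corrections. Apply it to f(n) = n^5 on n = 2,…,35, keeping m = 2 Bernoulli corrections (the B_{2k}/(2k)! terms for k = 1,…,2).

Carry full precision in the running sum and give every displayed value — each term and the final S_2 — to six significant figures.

∫_2^35 x^5 dx evaluates to 3.06378e+08.
Endpoint term: (f(2) + f(35))/2 = (32.0000 + 5.25219e+07)/2 = 2.62610e+07.
Running total after boundary: 3.32639e+08.
Correction k=1: B_{2}/2! · (f^{(1)}(35) − f^{(1)}(2)) = 1/12 · (7.50312e+06 − 80.0000) = 625254.
After k=1: 3.33264e+08.
Correction k=2: B_{4}/4! · (f^{(3)}(35) − f^{(3)}(2)) = −1/720 · (73500.0 − 240.000) = -101.750.

S_2 ≈ 3.33264e+08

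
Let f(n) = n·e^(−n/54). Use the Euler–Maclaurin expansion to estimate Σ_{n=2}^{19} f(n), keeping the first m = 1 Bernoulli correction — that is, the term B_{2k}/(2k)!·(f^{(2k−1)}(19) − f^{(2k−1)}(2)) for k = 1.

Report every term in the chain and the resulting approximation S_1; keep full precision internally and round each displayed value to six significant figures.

S_1 ≈ 148.914

Integral: ∫_2^19 x·e^(−x/54) dx = 141.308.
Endpoint term: (f(2) + f(19))/2 = (1.92728 + 13.3643)/2 = 7.64579.
Running total after boundary: 148.954.
Order-1 term: 1/12 · (0.455897 − 0.927950) = -0.0393377.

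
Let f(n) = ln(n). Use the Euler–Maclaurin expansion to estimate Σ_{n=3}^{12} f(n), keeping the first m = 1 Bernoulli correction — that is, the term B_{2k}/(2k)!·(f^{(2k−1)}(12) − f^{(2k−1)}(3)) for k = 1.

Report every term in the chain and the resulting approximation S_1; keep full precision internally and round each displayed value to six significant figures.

S_1 ≈ 19.2940

The integral term ∫_3^12 ln(x) dx = 17.5230.
Endpoint term: (f(3) + f(12))/2 = (1.09861 + 2.48491)/2 = 1.79176.
Integral + boundary = 19.3148.
k=1: B_{2}/(2)! × [f^{(1)}(12) − f^{(1)}(3)] = 1/12 × (0.0833333 − 0.333333) = -0.0208333.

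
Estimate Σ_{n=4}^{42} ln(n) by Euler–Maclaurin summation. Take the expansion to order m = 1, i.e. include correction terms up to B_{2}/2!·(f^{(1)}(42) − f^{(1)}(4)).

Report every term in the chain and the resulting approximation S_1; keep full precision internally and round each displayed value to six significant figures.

The integral term ∫_4^42 ln(x) dx = 113.437.
½[f(4) + f(42)] = ½[1.38629 + 3.73767] = 2.56198.
So far: 115.999.
Order-1 term: 1/12 · (0.0238095 − 0.250000) = -0.0188492.

S_1 ≈ 115.980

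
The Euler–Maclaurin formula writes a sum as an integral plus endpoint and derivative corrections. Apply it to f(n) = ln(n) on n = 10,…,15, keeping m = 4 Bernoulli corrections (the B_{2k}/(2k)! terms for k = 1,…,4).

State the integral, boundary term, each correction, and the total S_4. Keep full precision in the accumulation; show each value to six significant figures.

∫_10^15 ln(x) dx evaluates to 12.5949.
Endpoint term: (f(10) + f(15))/2 = (2.30259 + 2.70805)/2 = 2.50532.
Integral + boundary = 15.1002.
Correction k=1: B_{2}/2! · (f^{(1)}(15) − f^{(1)}(10)) = 1/12 · (0.0666667 − 0.100000) = -0.00277778.
After k=1: 15.0974.
Correction k=2: B_{4}/4! · (f^{(3)}(15) − f^{(3)}(10)) = −1/720 · (0.000592593 − 0.00200000) = 1.95473e-06.
After k=2: 15.0974.
Correction k=3: B_{6}/6! · (f^{(5)}(15) − f^{(5)}(10)) = 1/30240 · (3.16049e-05 − 0.000240000) = -6.89137e-09.
After k=3: 15.0974.
Correction k=4: B_{8}/8! · (f^{(7)}(15) − f^{(7)}(10)) = −1/1209600 · (4.21399e-06 − 7.20000e-05) = 5.60400e-11.

S_4 ≈ 15.0974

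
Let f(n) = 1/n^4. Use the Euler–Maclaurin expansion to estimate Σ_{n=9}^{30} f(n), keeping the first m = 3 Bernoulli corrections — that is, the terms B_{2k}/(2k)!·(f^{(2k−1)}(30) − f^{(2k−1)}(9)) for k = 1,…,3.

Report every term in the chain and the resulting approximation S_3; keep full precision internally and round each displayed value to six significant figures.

S_3 ≈ 0.000527324

The integral term ∫_9^30 1/x^4 dx = 0.000444902.
½[f(9) + f(30)] = ½[0.000152416 + 1.23457e-06] = 7.68252e-05.
Running total after boundary: 0.000521727.
Order-1 term: 1/12 · (-1.64609e-07 − (-6.77404e-05)) = 5.63131e-06.
Running total after k=1: 0.000527358.
Order-2 term: −1/720 · (-5.48697e-09 − (-2.50890e-05)) = -3.48382e-08.
Running total after k=2: 0.000527323.
Order-3 term: 1/30240 · (-3.41411e-10 − (-1.73455e-05)) = 5.73583e-10.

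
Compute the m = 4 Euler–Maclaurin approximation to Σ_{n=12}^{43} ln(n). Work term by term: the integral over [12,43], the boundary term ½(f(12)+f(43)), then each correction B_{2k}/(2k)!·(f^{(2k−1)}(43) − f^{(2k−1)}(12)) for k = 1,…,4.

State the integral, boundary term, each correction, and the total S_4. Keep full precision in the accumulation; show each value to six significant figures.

The integral term ∫_12^43 ln(x) dx = 100.913.
Boundary: ½(f(12) + f(43)) = ½(2.48491 + 3.76120) = 3.12305.
Integral + boundary = 104.036.
Correction k=1: B_{2}/2! · (f^{(1)}(43) − f^{(1)}(12)) = 1/12 · (0.0232558 − 0.0833333) = -0.00500646.
Partial sum through k=1: 104.031.
Correction k=2: B_{4}/4! · (f^{(3)}(43) − f^{(3)}(12)) = −1/720 · (2.51550e-05 − 0.00115741) = 1.57257e-06.
Partial sum through k=2: 104.031.
Correction k=3: B_{6}/6! · (f^{(5)}(43) − f^{(5)}(12)) = 1/30240 · (1.63256e-07 − 9.64506e-05) = -3.18411e-09.
Partial sum through k=3: 104.031.
Correction k=4: B_{8}/8! · (f^{(7)}(43) − f^{(7)}(12)) = −1/1209600 · (2.64883e-09 − 2.00939e-05) = 1.66098e-11.

S_4 ≈ 104.031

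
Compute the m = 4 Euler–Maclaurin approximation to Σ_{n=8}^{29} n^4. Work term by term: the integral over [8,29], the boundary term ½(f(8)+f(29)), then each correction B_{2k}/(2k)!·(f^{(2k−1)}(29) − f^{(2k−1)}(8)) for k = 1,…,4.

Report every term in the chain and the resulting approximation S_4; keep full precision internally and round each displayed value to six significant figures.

S_4 ≈ 4.45932e+06

Integral: ∫_8^29 x^4 dx = 4.09568e+06.
Boundary: ½(f(8) + f(29)) = ½(4096.00 + 707281) = 355688.
Running total after boundary: 4.45136e+06.
k=1: B_{2}/(2)! × [f^{(1)}(29) − f^{(1)}(8)] = 1/12 × (97556.0 − 2048.00) = 7959.00.
Partial sum through k=1: 4.45932e+06.
k=2: B_{4}/(4)! × [f^{(3)}(29) − f^{(3)}(8)] = −1/720 × (696.000 − 192.000) = -0.700000.
Partial sum through k=2: 4.45932e+06.
k=3: B_{6}/(6)! × [f^{(5)}(29) − f^{(5)}(8)] = 1/30240 × (0.00000 − 0.00000) = 0.00000.
Partial sum through k=3: 4.45932e+06.
k=4: B_{8}/(8)! × [f^{(7)}(29) − f^{(7)}(8)] = −1/1209600 × (0.00000 − 0.00000) = 0.00000.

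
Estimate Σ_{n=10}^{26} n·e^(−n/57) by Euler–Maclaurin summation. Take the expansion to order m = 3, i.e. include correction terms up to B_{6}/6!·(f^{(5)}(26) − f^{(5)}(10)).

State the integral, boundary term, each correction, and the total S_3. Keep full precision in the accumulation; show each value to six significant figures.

S_3 ≈ 218.733

The integral term ∫_10^26 x·e^(−x/57) dx = 206.328.
½[f(10) + f(26)] = ½[8.39089 + 16.4768] = 12.4339.
Running total after boundary: 218.762.
Correction k=1: B_{2}/2! · (f^{(1)}(26) − f^{(1)}(10)) = 1/12 · (0.344657 − 0.691880) = -0.0289352.
Partial sum through k=1: 218.733.
Correction k=2: B_{4}/4! · (f^{(3)}(26) − f^{(3)}(10)) = −1/720 · (0.000496186 − 0.000729473) = 3.24010e-07.
Partial sum through k=2: 218.733.
Correction k=3: B_{6}/6! · (f^{(5)}(26) − f^{(5)}(10)) = 1/30240 · (2.72789e-07 − 3.83501e-07) = -3.66112e-12.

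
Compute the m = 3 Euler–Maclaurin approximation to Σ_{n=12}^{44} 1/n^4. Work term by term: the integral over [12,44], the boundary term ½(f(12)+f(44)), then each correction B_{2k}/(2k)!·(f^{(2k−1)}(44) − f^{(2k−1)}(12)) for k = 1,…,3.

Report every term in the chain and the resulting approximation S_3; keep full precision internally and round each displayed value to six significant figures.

S_3 ≈ 0.000214567

Integral: ∫_12^44 1/x^4 dx = 0.000188988.
Boundary: ½(f(12) + f(44)) = ½(4.82253e-05 + 2.66802e-07) = 2.42461e-05.
Running total after boundary: 0.000213234.
Order-1 term: 1/12 · (-2.42547e-08 − (-1.60751e-05)) = 1.33757e-06.
After k=1: 0.000214572.
Order-2 term: −1/720 · (-3.75848e-10 − (-3.34898e-06)) = -4.65084e-09.
After k=2: 0.000214567.
Order-3 term: 1/30240 · (-1.08716e-11 − (-1.30238e-06)) = 4.30678e-11.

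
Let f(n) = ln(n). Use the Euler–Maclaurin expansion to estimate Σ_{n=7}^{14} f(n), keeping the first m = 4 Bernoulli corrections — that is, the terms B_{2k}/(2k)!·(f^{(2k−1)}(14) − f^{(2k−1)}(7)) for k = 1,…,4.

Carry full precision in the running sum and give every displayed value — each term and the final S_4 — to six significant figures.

Integral: ∫_7^14 ln(x) dx = 16.3254.
Endpoint term: (f(7) + f(14))/2 = (1.94591 + 2.63906)/2 = 2.29248.
Running total after boundary: 18.6179.
Correction k=1: B_{2}/2! · (f^{(1)}(14) − f^{(1)}(7)) = 1/12 · (0.0714286 − 0.142857) = -0.00595238.
Partial sum through k=1: 18.6120.
Correction k=2: B_{4}/4! · (f^{(3)}(14) − f^{(3)}(7)) = −1/720 · (0.000728863 − 0.00583090) = 7.08617e-06.
Partial sum through k=2: 18.6120.
Correction k=3: B_{6}/6! · (f^{(5)}(14) − f^{(5)}(7)) = 1/30240 · (4.46243e-05 − 0.00142798) = -4.57458e-08.
Partial sum through k=3: 18.6120.
Correction k=4: B_{8}/8! · (f^{(7)}(14) − f^{(7)}(7)) = −1/1209600 · (6.83024e-06 − 0.000874271) = 7.17130e-10.

S_4 ≈ 18.6120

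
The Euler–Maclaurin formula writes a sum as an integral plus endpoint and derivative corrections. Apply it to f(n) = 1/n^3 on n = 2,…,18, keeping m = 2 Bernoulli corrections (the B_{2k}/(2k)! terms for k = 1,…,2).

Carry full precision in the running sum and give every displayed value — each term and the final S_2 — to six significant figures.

∫_2^18 1/x^3 dx evaluates to 0.123457.
½[f(2) + f(18)] = ½[0.125000 + 0.000171468] = 0.0625857.
Integral + boundary = 0.186043.
Order-1 term: 1/12 · (-2.85780e-05 − (-0.187500)) = 0.0156226.
Running total after k=1: 0.201665.
Order-2 term: −1/720 · (-1.76407e-06 − (-0.937500)) = -0.00130208.

S_2 ≈ 0.200363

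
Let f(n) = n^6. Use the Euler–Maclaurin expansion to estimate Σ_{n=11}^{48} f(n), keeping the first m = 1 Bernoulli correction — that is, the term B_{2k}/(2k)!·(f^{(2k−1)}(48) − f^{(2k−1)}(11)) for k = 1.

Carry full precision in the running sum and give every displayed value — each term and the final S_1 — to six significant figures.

The integral term ∫_11^48 x^6 dx = 8.38641e+10.
Boundary: ½(f(11) + f(48)) = ½(1.77156e+06 + 1.22306e+10) = 6.11618e+09.
Integral + boundary = 8.99803e+10.
k=1: B_{2}/(2)! × [f^{(1)}(48) − f^{(1)}(11)] = 1/12 × (1.52882e+09 − 966306) = 1.27321e+08.

S_1 ≈ 9.01076e+10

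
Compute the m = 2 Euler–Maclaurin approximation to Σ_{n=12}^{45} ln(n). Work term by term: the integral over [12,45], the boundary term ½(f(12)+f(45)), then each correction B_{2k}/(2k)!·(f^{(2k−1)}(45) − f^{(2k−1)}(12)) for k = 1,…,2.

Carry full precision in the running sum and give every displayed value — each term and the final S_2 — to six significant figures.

Integral: ∫_12^45 ln(x) dx = 108.481.
½[f(12) + f(45)] = ½[2.48491 + 3.80666] = 3.14578.
Running total after boundary: 111.627.
k=1: B_{2}/(2)! × [f^{(1)}(45) − f^{(1)}(12)] = 1/12 × (0.0222222 − 0.0833333) = -0.00509259.
Partial sum through k=1: 111.622.
k=2: B_{4}/(4)! × [f^{(3)}(45) − f^{(3)}(12)] = −1/720 × (2.19479e-05 − 0.00115741) = 1.57703e-06.

S_2 ≈ 111.622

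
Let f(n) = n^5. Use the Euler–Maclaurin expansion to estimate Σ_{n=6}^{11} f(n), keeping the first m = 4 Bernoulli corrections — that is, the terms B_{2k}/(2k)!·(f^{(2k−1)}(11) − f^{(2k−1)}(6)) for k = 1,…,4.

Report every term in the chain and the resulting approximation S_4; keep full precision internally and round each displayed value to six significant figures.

S_4 ≈ 377451

Integral: ∫_6^11 x^5 dx = 287484.
Boundary: ½(f(6) + f(11)) = ½(7776.00 + 161051) = 84413.5.
Integral + boundary = 371898.
Order-1 term: 1/12 · (73205.0 − 6480.00) = 5560.42.
Partial sum through k=1: 377458.
Order-2 term: −1/720 · (7260.00 − 2160.00) = -7.08333.
Partial sum through k=2: 377451.
Order-3 term: 1/30240 · (120.000 − 120.000) = 0.00000.
Partial sum through k=3: 377451.
Order-4 term: −1/1209600 · (0.00000 − 0.00000) = 0.00000.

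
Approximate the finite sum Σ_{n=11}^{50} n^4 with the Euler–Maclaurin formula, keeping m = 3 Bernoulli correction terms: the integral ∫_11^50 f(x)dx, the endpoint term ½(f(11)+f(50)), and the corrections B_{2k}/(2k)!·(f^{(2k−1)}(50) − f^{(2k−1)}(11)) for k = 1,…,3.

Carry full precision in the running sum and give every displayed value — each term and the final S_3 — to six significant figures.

S_3 ≈ 6.56413e+07

Integral: ∫_11^50 x^4 dx = 6.24678e+07.
Endpoint term: (f(11) + f(50))/2 = (14641.0 + 6.25000e+06)/2 = 3.13232e+06.
So far: 6.56001e+07.
Order-1 term: 1/12 · (500000 − 5324.00) = 41223.0.
After k=1: 6.56413e+07.
Order-2 term: −1/720 · (1200.00 − 264.000) = -1.30000.
After k=2: 6.56413e+07.
Order-3 term: 1/30240 · (0.00000 − 0.00000) = 0.00000.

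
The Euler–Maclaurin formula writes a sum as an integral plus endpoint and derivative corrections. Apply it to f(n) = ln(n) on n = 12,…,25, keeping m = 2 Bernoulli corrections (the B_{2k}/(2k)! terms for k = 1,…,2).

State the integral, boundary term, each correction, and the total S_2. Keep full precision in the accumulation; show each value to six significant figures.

Integral: ∫_12^25 ln(x) dx = 37.6530.
½[f(12) + f(25)] = ½[2.48491 + 3.21888] = 2.85189.
Integral + boundary = 40.5049.
Order-1 term: 1/12 · (0.0400000 − 0.0833333) = -0.00361111.
Partial sum through k=1: 40.5013.
Order-2 term: −1/720 · (0.000128000 − 0.00115741) = 1.42973e-06.

S_2 ≈ 40.5013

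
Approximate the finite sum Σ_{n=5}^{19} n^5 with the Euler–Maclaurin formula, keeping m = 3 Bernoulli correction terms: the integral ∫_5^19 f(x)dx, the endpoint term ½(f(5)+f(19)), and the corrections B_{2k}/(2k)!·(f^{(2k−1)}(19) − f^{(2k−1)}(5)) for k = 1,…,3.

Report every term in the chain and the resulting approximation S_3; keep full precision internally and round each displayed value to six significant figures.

S_3 ≈ 9.13200e+06

Integral: ∫_5^19 x^5 dx = 7.83838e+06.
Boundary: ½(f(5) + f(19)) = ½(3125.00 + 2.47610e+06) = 1.23961e+06.
Running total after boundary: 9.07799e+06.
k=1: B_{2}/(2)! × [f^{(1)}(19) − f^{(1)}(5)] = 1/12 × (651605 − 3125.00) = 54040.0.
Partial sum through k=1: 9.13203e+06.
k=2: B_{4}/(4)! × [f^{(3)}(19) − f^{(3)}(5)] = −1/720 × (21660.0 − 1500.00) = -28.0000.
Partial sum through k=2: 9.13200e+06.
k=3: B_{6}/(6)! × [f^{(5)}(19) − f^{(5)}(5)] = 1/30240 × (120.000 − 120.000) = 0.00000.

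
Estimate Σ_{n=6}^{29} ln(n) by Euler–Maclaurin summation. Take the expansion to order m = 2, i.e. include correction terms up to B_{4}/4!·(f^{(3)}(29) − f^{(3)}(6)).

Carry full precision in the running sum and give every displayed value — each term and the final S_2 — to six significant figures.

S_2 ≈ 66.4695

The integral term ∫_6^29 ln(x) dx = 63.9010.
Endpoint term: (f(6) + f(29))/2 = (1.79176 + 3.36730)/2 = 2.57953.
So far: 66.4805.
k=1: B_{2}/(2)! × [f^{(1)}(29) − f^{(1)}(6)] = 1/12 × (0.0344828 − 0.166667) = -0.0110153.
Partial sum through k=1: 66.4695.
k=2: B_{4}/(4)! × [f^{(3)}(29) − f^{(3)}(6)] = −1/720 × (8.20042e-05 − 0.00925926) = 1.27462e-05.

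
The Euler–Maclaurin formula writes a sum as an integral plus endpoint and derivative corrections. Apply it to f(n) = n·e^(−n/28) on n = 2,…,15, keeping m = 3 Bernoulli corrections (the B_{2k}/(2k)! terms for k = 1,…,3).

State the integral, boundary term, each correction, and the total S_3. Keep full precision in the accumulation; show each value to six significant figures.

S_3 ≈ 82.7215

Integral: ∫_2^15 x·e^(−x/28) dx = 77.4504.
Endpoint term: (f(2) + f(15))/2 = (1.86213 + 8.77877)/2 = 5.32045.
Running total after boundary: 82.7709.
Order-1 term: 1/12 · (0.271724 − 0.864558) = -0.0494029.
Running total after k=1: 82.7214.
Order-2 term: −1/720 · (0.00183957 − 0.00347791) = 2.27547e-06.
Running total after k=2: 82.7215.
Order-3 term: 1/30240 · (4.25072e-06 − 7.46565e-06) = -1.06314e-10.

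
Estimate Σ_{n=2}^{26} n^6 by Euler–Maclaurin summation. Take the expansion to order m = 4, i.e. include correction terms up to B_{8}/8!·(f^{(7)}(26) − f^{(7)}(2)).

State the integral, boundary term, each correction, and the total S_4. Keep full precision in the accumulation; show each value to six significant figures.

S_4 ≈ 1.30780e+09

The integral term ∫_2^26 x^6 dx = 1.14740e+09.
Boundary: ½(f(2) + f(26)) = ½(64.0000 + 3.08916e+08) = 1.54458e+08.
Integral + boundary = 1.30186e+09.
Order-1 term: 1/12 · (7.12883e+07 − 192.000) = 5.94067e+06.
After k=1: 1.30780e+09.
Order-2 term: −1/720 · (2.10912e+06 − 960.000) = -2928.00.
After k=2: 1.30780e+09.
Order-3 term: 1/30240 · (18720.0 − 1440.00) = 0.571429.
After k=3: 1.30780e+09.
Order-4 term: −1/1209600 · (0.00000 − 0.00000) = 0.00000.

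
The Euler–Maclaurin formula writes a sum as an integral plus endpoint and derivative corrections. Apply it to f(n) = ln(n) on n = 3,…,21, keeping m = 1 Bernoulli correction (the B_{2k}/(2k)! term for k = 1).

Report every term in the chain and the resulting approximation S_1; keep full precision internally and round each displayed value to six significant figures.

S_1 ≈ 44.6869

Integral: ∫_3^21 ln(x) dx = 42.6391.
Endpoint term: (f(3) + f(21))/2 = (1.09861 + 3.04452)/2 = 2.07157.
So far: 44.7107.
k=1: B_{2}/(2)! × [f^{(1)}(21) − f^{(1)}(3)] = 1/12 × (0.0476190 − 0.333333) = -0.0238095.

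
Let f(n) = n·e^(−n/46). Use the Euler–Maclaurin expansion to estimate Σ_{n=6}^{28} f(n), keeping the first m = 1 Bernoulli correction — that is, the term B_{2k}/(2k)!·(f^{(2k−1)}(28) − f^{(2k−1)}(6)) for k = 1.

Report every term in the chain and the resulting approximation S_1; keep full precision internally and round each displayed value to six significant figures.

The integral term ∫_6^28 x·e^(−x/46) dx = 247.511.
Boundary: ½(f(6) + f(28)) = ½(5.26628 + 15.2337) = 10.2500.
So far: 257.761.
k=1: B_{2}/(2)! × [f^{(1)}(28) − f^{(1)}(6)] = 1/12 × (0.212893 − 0.763229) = -0.0458614.

S_1 ≈ 257.715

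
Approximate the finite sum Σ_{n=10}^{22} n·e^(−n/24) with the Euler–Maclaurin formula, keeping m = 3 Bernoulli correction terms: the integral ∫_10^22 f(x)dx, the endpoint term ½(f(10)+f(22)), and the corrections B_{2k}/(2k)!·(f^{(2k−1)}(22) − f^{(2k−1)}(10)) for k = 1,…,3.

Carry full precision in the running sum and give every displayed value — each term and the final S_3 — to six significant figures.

The integral term ∫_10^22 x·e^(−x/24) dx = 96.5063.
Boundary: ½(f(10) + f(22)) = ½(6.59241 + 8.79669) = 7.69455.
Running total after boundary: 104.201.
Order-1 term: 1/12 · (0.0333208 − 0.384557) = -0.0292697.
Running total after k=1: 104.172.
Order-2 term: −1/720 · (0.00144622 − 0.00295666) = 2.09784e-06.
Running total after k=2: 104.172.
Order-3 term: 1/30240 · (4.92115e-06 − 9.10711e-06) = -1.38425e-10.

S_3 ≈ 104.172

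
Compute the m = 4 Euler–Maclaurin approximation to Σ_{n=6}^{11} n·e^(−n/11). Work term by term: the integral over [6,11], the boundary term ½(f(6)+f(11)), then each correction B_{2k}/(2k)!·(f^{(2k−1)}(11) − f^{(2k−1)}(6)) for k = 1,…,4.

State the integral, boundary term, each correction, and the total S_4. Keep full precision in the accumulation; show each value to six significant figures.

The integral term ∫_6^11 x·e^(−x/11) dx = 19.3543.
Boundary: ½(f(6) + f(11)) = ½(3.47747 + 4.04667) = 3.76207.
Running total after boundary: 23.1164.
Order-1 term: 1/12 · (0.00000 − 0.263445) = -0.0219537.
Running total after k=1: 23.0944.
Order-2 term: −1/720 · (0.00608065 − 0.0117570) = 7.88387e-06.
Running total after k=2: 23.0944.
Order-3 term: 1/30240 · (0.000100507 − 0.000176338) = -2.50764e-09.
Running total after k=3: 23.0944.
Order-4 term: −1/1209600 · (1.24595e-06 − 2.11165e-06) = 7.15690e-13.

S_4 ≈ 23.0944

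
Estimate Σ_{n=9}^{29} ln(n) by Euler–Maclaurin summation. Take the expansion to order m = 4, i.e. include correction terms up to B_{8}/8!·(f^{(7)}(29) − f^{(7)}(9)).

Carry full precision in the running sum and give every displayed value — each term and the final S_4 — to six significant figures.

∫_9^29 ln(x) dx evaluates to 57.8766.
½[f(9) + f(29)] = ½[2.19722 + 3.36730] = 2.78226.
Running total after boundary: 60.6588.
Correction k=1: B_{2}/2! · (f^{(1)}(29) − f^{(1)}(9)) = 1/12 · (0.0344828 − 0.111111) = -0.00638570.
Running total after k=1: 60.6524.
Correction k=2: B_{4}/4! · (f^{(3)}(29) − f^{(3)}(9)) = −1/720 · (8.20042e-05 − 0.00274348) = 3.69650e-06.
Running total after k=2: 60.6524.
Correction k=3: B_{6}/6! · (f^{(5)}(29) − f^{(5)}(9)) = 1/30240 · (1.17010e-06 − 0.000406442) = -1.34019e-08.
Running total after k=3: 60.6524.
Correction k=4: B_{8}/8! · (f^{(7)}(29) − f^{(7)}(9)) = −1/1209600 · (4.17394e-08 − 0.000150534) = 1.24415e-10.

S_4 ≈ 60.6524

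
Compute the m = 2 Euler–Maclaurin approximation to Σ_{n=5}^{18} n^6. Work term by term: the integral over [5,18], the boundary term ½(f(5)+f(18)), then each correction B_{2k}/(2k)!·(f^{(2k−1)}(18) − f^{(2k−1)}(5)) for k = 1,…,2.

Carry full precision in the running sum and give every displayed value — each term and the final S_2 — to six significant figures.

The integral term ∫_5^18 x^6 dx = 8.74488e+07.
½[f(5) + f(18)] = ½[15625.0 + 3.40122e+07] = 1.70139e+07.
So far: 1.04463e+08.
Order-1 term: 1/12 · (1.13374e+07 − 18750.0) = 943222.
After k=1: 1.05406e+08.
Order-2 term: −1/720 · (699840 − 15000.0) = -951.167.

S_2 ≈ 1.05405e+08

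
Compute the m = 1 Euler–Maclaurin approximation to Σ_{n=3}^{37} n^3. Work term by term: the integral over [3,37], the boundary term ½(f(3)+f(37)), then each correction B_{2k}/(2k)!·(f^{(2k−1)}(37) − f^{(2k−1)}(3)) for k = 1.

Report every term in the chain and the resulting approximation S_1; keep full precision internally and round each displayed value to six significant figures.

∫_3^37 x^3 dx evaluates to 468520.
Endpoint term: (f(3) + f(37))/2 = (27.0000 + 50653.0)/2 = 25340.0.
Integral + boundary = 493860.
k=1: B_{2}/(2)! × [f^{(1)}(37) − f^{(1)}(3)] = 1/12 × (4107.00 − 27.0000) = 340.000.

S_1 ≈ 494200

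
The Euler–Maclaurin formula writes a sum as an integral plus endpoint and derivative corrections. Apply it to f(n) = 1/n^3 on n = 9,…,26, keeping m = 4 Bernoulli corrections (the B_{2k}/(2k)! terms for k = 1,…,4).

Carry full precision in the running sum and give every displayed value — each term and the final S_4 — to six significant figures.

Integral: ∫_9^26 1/x^3 dx = 0.00543319.
Endpoint term: (f(9) + f(26))/2 = (0.00137174 + 5.68958e-05)/2 = 0.000714319.
So far: 0.00614751.
Order-1 term: 1/12 · (-6.56490e-06 − (-0.000457247)) = 3.75569e-05.
Running total after k=1: 0.00618507.
Order-2 term: −1/720 · (-1.94228e-07 − (-0.000112901)) = -1.56537e-07.
Running total after k=2: 0.00618491.
Order-3 term: 1/30240 · (-1.20674e-08 − (-5.85410e-05)) = 1.93548e-09.
Running total after k=3: 0.00618492.
Order-4 term: −1/1209600 · (-1.28529e-09 − (-5.20365e-05)) = -4.30185e-11.

S_4 ≈ 0.00618492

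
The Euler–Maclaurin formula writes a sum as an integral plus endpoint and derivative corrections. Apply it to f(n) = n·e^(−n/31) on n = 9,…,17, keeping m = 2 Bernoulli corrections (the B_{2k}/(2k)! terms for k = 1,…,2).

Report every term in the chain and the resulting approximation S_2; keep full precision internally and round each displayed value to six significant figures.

The integral term ∫_9^17 x·e^(−x/31) dx = 67.6605.
Endpoint term: (f(9) + f(17))/2 = (6.73220 + 9.82398)/2 = 8.27809.
So far: 75.9385.
Correction k=1: B_{2}/2! · (f^{(1)}(17) − f^{(1)}(9)) = 1/12 · (0.260979 − 0.530854) = -0.0224897.
After k=1: 75.9161.
Correction k=2: B_{4}/4! · (f^{(3)}(17) − f^{(3)}(9)) = −1/720 · (0.00147424 − 0.00210916) = 8.81833e-07.

S_2 ≈ 75.9161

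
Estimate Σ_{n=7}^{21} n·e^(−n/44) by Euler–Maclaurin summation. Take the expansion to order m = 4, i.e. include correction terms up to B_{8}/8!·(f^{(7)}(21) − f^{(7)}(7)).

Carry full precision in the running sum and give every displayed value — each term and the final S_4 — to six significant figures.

∫_7^21 x·e^(−x/44) dx evaluates to 139.396.
Boundary: ½(f(7) + f(21)) = ½(5.97043 + 13.0299) = 9.50019.
So far: 148.896.
Correction k=1: B_{2}/2! · (f^{(1)}(21) − f^{(1)}(7)) = 1/12 · (0.324338 − 0.717227) = -0.0327407.
Running total after k=1: 148.864.
Correction k=2: B_{4}/4! · (f^{(3)}(21) − f^{(3)}(7)) = −1/720 · (0.000808515 − 0.00125158) = 6.15372e-07.
Running total after k=2: 148.864.
Correction k=3: B_{6}/6! · (f^{(5)}(21) − f^{(5)}(7)) = 1/30240 · (7.48709e-07 − 1.10160e-06) = -1.16697e-11.
Running total after k=3: 148.864.
Correction k=4: B_{8}/8! · (f^{(7)}(21) − f^{(7)}(7)) = −1/1209600 · (5.57746e-10 − 8.04091e-10) = 2.03659e-16.

S_4 ≈ 148.864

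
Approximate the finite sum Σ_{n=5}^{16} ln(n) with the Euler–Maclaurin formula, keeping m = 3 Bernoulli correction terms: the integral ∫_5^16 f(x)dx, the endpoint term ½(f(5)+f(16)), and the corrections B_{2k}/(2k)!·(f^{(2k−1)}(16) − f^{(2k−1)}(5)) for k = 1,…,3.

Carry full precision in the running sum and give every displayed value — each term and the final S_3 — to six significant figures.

S_3 ≈ 27.4938

The integral term ∫_5^16 ln(x) dx = 25.3142.
Endpoint term: (f(5) + f(16))/2 = (1.60944 + 2.77259)/2 = 2.19101.
So far: 27.5052.
k=1: B_{2}/(2)! × [f^{(1)}(16) − f^{(1)}(5)] = 1/12 × (0.0625000 − 0.200000) = -0.0114583.
After k=1: 27.4938.
k=2: B_{4}/(4)! × [f^{(3)}(16) − f^{(3)}(5)] = −1/720 × (0.000488281 − 0.0160000) = 2.15441e-05.
After k=2: 27.4938.
k=3: B_{6}/(6)! × [f^{(5)}(16) − f^{(5)}(5)] = 1/30240 × (2.28882e-05 − 0.00768000) = -2.53211e-07.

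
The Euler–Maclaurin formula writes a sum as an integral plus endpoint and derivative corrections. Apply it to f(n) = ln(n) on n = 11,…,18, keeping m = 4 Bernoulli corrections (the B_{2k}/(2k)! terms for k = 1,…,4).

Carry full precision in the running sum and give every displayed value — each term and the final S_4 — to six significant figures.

S_4 ≈ 21.2910

Integral: ∫_11^18 ln(x) dx = 18.6498.
½[f(11) + f(18)] = ½[2.39790 + 2.89037] = 2.64413.
Integral + boundary = 21.2940.
Order-1 term: 1/12 · (0.0555556 − 0.0909091) = -0.00294613.
Running total after k=1: 21.2910.
Order-2 term: −1/720 · (0.000342936 − 0.00150263) = 1.61069e-06.
Running total after k=2: 21.2910.
Order-3 term: 1/30240 · (1.27013e-05 − 0.000149021) = -4.50793e-09.
Running total after k=3: 21.2910.
Order-4 term: −1/1209600 · (1.17605e-06 − 3.69474e-05) = 2.95729e-11.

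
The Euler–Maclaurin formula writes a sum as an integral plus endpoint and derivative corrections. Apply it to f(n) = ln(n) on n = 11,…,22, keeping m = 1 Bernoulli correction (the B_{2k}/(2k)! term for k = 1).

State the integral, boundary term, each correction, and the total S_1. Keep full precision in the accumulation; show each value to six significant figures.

S_1 ≈ 33.3668

The integral term ∫_11^22 ln(x) dx = 30.6261.
Boundary: ½(f(11) + f(22)) = ½(2.39790 + 3.09104) = 2.74447.
Running total after boundary: 33.3706.
Order-1 term: 1/12 · (0.0454545 − 0.0909091) = -0.00378788.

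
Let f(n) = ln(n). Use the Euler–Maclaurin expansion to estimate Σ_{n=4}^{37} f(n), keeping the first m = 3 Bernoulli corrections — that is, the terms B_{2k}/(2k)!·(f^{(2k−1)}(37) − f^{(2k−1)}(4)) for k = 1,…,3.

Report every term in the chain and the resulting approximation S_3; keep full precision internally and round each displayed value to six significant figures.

S_3 ≈ 97.5389

Integral: ∫_4^37 ln(x) dx = 95.0588.
Boundary: ½(f(4) + f(37)) = ½(1.38629 + 3.61092) = 2.49861.
Running total after boundary: 97.5574.
Order-1 term: 1/12 · (0.0270270 − 0.250000) = -0.0185811.
Partial sum through k=1: 97.5388.
Order-2 term: −1/720 · (3.94843e-05 − 0.0312500) = 4.33479e-05.
Partial sum through k=2: 97.5389.
Order-3 term: 1/30240 · (3.46101e-07 − 0.0234375) = -7.75038e-07.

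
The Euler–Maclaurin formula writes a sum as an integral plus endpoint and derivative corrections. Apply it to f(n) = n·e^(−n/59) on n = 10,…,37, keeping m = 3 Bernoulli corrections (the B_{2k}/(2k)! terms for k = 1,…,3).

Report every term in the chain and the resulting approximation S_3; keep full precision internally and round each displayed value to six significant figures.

S_3 ≈ 425.062

The integral term ∫_10^37 x·e^(−x/59) dx = 411.002.
Boundary: ½(f(10) + f(37)) = ½(8.44094 + 19.7628) = 14.1018.
Integral + boundary = 425.104.
Order-1 term: 1/12 · (0.199167 − 0.701027) = -0.0418217.
Running total after k=1: 425.062.
Order-2 term: −1/720 · (0.000364098 − 0.000686359) = 4.47585e-07.
Running total after k=2: 425.062.
Order-3 term: 1/30240 · (1.92755e-07 − 3.36493e-07) = -4.75323e-12.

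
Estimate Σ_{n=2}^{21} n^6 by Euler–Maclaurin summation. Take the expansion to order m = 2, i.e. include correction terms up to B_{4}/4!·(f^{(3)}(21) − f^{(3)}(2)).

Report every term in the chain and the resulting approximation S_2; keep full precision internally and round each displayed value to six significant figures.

S_2 ≈ 3.02222e+08

∫_2^21 x^6 dx evaluates to 2.57298e+08.
Boundary: ½(f(2) + f(21)) = ½(64.0000 + 8.57661e+07) = 4.28831e+07.
So far: 3.00181e+08.
Correction k=1: B_{2}/2! · (f^{(1)}(21) − f^{(1)}(2)) = 1/12 · (2.45046e+07 − 192.000) = 2.04203e+06.
Running total after k=1: 3.02223e+08.
Correction k=2: B_{4}/4! · (f^{(3)}(21) − f^{(3)}(2)) = −1/720 · (1.11132e+06 − 960.000) = -1542.17.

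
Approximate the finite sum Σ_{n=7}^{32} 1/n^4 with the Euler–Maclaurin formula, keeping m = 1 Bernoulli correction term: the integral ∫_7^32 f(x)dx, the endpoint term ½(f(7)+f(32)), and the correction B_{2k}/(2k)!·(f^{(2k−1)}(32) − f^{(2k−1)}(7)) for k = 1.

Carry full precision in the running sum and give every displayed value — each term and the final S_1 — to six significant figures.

The integral term ∫_7^32 1/x^4 dx = 0.000961645.
Boundary: ½(f(7) + f(32)) = ½(0.000416493 + 9.53674e-07) = 0.000208723.
Running total after boundary: 0.00117037.
k=1: B_{2}/(2)! × [f^{(1)}(32) − f^{(1)}(7)] = 1/12 × (-1.19209e-07 − (-0.000237996)) = 1.98231e-05.

S_1 ≈ 0.00119019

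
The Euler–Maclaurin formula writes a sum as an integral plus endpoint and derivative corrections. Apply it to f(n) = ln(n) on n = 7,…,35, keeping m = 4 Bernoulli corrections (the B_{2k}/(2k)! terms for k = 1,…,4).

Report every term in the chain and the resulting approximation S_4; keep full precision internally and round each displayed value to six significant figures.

S_4 ≈ 85.5569

Integral: ∫_7^35 ln(x) dx = 82.8158.
Endpoint term: (f(7) + f(35))/2 = (1.94591 + 3.55535)/2 = 2.75063.
Running total after boundary: 85.5664.
Order-1 term: 1/12 · (0.0285714 − 0.142857) = -0.00952381.
Partial sum through k=1: 85.5569.
Order-2 term: −1/720 · (4.66472e-05 − 0.00583090) = 8.03369e-06.
Partial sum through k=2: 85.5569.
Order-3 term: 1/30240 · (4.56952e-07 − 0.00142798) = -4.72063e-08.
Partial sum through k=3: 85.5569.
Order-4 term: −1/1209600 · (1.11907e-08 − 0.000874271) = 7.22768e-10.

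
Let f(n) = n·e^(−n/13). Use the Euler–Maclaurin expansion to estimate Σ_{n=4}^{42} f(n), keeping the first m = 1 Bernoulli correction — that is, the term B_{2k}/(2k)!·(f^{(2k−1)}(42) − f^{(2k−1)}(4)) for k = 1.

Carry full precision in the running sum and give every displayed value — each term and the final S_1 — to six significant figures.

Integral: ∫_4^42 x·e^(−x/13) dx = 134.204.
Boundary: ½(f(4) + f(42)) = ½(2.94057 + 1.66014) = 2.30035.
Running total after boundary: 136.505.
Order-1 term: 1/12 · (-0.0881758 − 0.508944) = -0.0497600.

S_1 ≈ 136.455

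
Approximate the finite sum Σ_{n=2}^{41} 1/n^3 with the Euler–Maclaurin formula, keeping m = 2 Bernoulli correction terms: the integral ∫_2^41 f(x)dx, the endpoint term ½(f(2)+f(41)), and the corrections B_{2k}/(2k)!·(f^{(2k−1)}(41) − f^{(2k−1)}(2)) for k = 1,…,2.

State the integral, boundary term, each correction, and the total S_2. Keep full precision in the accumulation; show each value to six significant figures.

S_2 ≈ 0.201533

∫_2^41 1/x^3 dx evaluates to 0.124703.
Boundary: ½(f(2) + f(41)) = ½(0.125000 + 1.45094e-05) = 0.0625073.
Running total after boundary: 0.187210.
k=1: B_{2}/(2)! × [f^{(1)}(41) − f^{(1)}(2)] = 1/12 × (-1.06166e-06 − (-0.187500)) = 0.0156249.
Running total after k=1: 0.202835.
k=2: B_{4}/(4)! × [f^{(3)}(41) − f^{(3)}(2)] = −1/720 × (-1.26313e-08 − (-0.937500)) = -0.00130208.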